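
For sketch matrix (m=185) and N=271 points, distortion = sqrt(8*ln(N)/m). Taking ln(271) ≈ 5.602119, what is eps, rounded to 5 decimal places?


ln(271) ≈ 5.602119.
8*ln(N)/m ≈ 8*5.602119/185 ≈ 0.24225379.
eps = sqrt(0.24225379) ≈ 0.4921928 ≈ 0.49219.

0.49219


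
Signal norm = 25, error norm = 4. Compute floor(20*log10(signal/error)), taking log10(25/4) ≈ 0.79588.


||x||/||e|| = 25/4.
log10(25/4) ≈ 0.79588.
20*log10(||x||/||e||) ≈ 20*0.79588 = 15.9176.
floor(15.9176) = 15.

15


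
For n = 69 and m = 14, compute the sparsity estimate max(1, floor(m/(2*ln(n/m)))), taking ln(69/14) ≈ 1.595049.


n/m = 69/14.
ln(n/m) ≈ 1.595049.
2*ln(n/m) ≈ 3.190098.
m/(2*ln(n/m)) ≈ 14/3.190098 ≈ 4.3886.
floor = 4.
k_max = max(1, 4) = 4.

4


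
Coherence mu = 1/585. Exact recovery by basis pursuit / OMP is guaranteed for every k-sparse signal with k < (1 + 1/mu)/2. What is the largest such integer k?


1/mu = 585.
1 + 1/mu = 586.
(1 + 1/mu)/2 = 293 is an integer and the inequality is strict, so k_max = 293 - 1 = 292.

292


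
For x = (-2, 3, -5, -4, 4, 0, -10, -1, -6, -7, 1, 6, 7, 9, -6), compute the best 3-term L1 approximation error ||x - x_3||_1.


Sorted |x_i| descending: [10, 9, 7, 7, 6, 6, 6, 5, 4, 4, 3, 2, 1, 1, 0]
Keep top 3: [10, 9, 7]
Tail entries: [7, 6, 6, 6, 5, 4, 4, 3, 2, 1, 1, 0]
L1 error = sum of tail = 45.

45


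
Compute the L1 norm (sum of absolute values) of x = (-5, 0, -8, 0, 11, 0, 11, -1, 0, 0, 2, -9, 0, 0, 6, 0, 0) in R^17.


Non-zero entries: [(0, -5), (2, -8), (4, 11), (6, 11), (7, -1), (10, 2), (11, -9), (14, 6)]
Absolute values: [5, 8, 11, 11, 1, 2, 9, 6]
||x||_1 = sum = 53.

53


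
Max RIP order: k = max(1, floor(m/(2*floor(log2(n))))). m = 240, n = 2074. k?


floor(log2(2074)) = 11.
2*11 = 22.
m/(2*floor(log2(n))) = 240/22 ≈ 10.9091.
floor = 10.
k = max(1, 10) = 10.

10


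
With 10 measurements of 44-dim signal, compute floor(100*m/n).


100*m/n = 100*10/44 ≈ 22.7273.
floor = 22.

22


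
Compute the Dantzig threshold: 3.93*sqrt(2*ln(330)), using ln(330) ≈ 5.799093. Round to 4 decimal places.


ln(330) ≈ 5.799093.
2*ln(n) ≈ 11.598186.
sqrt(2*ln(n)) ≈ sqrt(11.598186) ≈ 3.405611.
threshold ≈ 3.93*3.405611 = 13.38405123 ≈ 13.3841.

13.3841


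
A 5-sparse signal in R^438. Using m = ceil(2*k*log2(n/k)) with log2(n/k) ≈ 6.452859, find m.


log2(n/k) = log2(438/5) ≈ 6.452859.
2*k*log2(n/k) ≈ 2*5*6.452859 = 64.52859.
m = ceil(64.52859) = 65.

65


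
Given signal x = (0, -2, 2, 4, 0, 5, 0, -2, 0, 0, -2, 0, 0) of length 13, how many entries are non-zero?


Non-zero positions: [1, 2, 3, 5, 7, 10].
Sparsity = 6.

6


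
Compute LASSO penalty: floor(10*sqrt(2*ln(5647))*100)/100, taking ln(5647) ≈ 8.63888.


ln(5647) ≈ 8.63888.
2*ln(n) ≈ 17.27776.
sqrt(2*ln(n)) ≈ sqrt(17.27776) ≈ 4.156652.
lambda ≈ 10*4.156652 = 41.56652.
floor(lambda*100)/100 = 41.56.

41.56


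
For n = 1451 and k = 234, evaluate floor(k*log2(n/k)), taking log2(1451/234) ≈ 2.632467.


log2(n/k) = log2(1451/234) ≈ 2.632467.
k*log2(n/k) ≈ 234*2.632467 = 615.997278.
floor(615.997278) = 615.

615


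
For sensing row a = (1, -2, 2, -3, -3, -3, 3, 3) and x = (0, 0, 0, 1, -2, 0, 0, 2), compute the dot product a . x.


Non-zero terms: ['-3*1', '-3*-2', '3*2']
Products: [-3, 6, 6]
y = sum = 9.

9


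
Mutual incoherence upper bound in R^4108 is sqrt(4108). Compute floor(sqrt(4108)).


64^2 = 4096 <= 4108 < 4225 = 65^2, so 64 <= sqrt(4108) < 65.
floor(sqrt(4108)) = 64.

64


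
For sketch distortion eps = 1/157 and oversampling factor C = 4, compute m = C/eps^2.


1/eps = 157.
(1/eps)^2 = 24649.
m = 4*24649 = 98596.

98596


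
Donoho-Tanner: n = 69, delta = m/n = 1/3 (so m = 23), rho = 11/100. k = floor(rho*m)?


m = 1/3*69 = 23.
rho = 11/100.
rho*m = 11/100*23 = 2.53.
k = floor(2.53) = 2.

2


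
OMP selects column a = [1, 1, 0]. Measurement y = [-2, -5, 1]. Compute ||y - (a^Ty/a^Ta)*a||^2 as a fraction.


a^T a = 2.
a^T y = -7.
coeff = -7/2 = -7/2.
||r||^2 = 11/2.

11/2


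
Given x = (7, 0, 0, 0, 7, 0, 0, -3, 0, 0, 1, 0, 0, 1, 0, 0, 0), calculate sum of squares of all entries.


Non-zero entries: [(0, 7), (4, 7), (7, -3), (10, 1), (13, 1)]
Squares: [49, 49, 9, 1, 1]
||x||_2^2 = sum = 109.

109


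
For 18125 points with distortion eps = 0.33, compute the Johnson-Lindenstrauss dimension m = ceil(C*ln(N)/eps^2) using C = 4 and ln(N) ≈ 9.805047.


ln(18125) ≈ 9.805047.
eps^2 = 0.33^2 = 0.1089.
C*ln(N)/eps^2 ≈ 4*9.805047/0.1089 ≈ 360.1487.
m = ceil(360.1487) = 361.

361


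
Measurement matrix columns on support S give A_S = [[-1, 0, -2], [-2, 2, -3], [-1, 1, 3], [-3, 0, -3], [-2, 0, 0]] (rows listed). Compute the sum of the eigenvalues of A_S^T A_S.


Sum of eigenvalues of A_S^T A_S = trace(A_S^T A_S) = sum of squared column norms of A_S.
A_S^T A_S diagonal: [19, 5, 31].
trace = 19 + 5 + 31 = 55.

55


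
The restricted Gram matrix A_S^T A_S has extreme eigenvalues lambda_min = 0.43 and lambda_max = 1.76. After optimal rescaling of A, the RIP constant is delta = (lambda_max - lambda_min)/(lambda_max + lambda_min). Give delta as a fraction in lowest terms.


lambda_max - lambda_min = 1.76 - 0.43 = 1.33.
lambda_max + lambda_min = 1.76 + 0.43 = 2.19.
delta = 1.33/2.19 = 133/219.

133/219


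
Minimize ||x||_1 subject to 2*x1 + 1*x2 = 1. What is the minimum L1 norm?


Axis intercepts:
  x1 = 1/2, x2 = 0: L1 = 1/2
  x1 = 0, x2 = 1: L1 = 1
x* = (1/2, 0)
||x*||_1 = 1/2.

1/2


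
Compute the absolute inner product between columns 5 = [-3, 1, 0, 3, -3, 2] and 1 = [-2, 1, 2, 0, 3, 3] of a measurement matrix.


Inner product: -3*-2 + 1*1 + 0*2 + 3*0 + -3*3 + 2*3
Products: [6, 1, 0, 0, -9, 6]
Sum = 4.
|dot| = 4.

4


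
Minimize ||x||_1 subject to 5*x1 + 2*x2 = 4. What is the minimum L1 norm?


Axis intercepts:
  x1 = 4/5, x2 = 0: L1 = 4/5
  x1 = 0, x2 = 2: L1 = 2
x* = (4/5, 0)
||x*||_1 = 4/5.

4/5


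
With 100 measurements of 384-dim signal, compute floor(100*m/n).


100*m/n = 100*100/384 ≈ 26.0417.
floor = 26.

26


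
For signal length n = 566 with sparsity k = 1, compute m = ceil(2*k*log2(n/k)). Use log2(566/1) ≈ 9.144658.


log2(n/k) = log2(566/1) ≈ 9.144658.
2*k*log2(n/k) ≈ 2*1*9.144658 = 18.289316.
m = ceil(18.289316) = 19.

19


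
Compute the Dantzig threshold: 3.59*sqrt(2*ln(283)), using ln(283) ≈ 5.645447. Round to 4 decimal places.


ln(283) ≈ 5.645447.
2*ln(n) ≈ 11.290894.
sqrt(2*ln(n)) ≈ sqrt(11.290894) ≈ 3.360193.
threshold ≈ 3.59*3.360193 = 12.06309287 ≈ 12.0631.

12.0631


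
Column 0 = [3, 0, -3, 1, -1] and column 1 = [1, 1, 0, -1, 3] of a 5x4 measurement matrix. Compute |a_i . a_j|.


Inner product: 3*1 + 0*1 + -3*0 + 1*-1 + -1*3
Products: [3, 0, 0, -1, -3]
Sum = -1.
|dot| = 1.

1


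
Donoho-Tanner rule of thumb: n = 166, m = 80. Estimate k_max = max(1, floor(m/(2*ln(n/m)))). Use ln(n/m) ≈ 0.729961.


n/m = 166/80 = 83/40.
ln(n/m) ≈ 0.729961.
2*ln(n/m) ≈ 1.459922.
m/(2*ln(n/m)) ≈ 80/1.459922 ≈ 54.7974.
floor = 54.
k_max = max(1, 54) = 54.

54


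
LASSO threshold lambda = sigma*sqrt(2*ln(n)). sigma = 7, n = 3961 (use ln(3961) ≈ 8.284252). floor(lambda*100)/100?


ln(3961) ≈ 8.284252.
2*ln(n) ≈ 16.568504.
sqrt(2*ln(n)) ≈ sqrt(16.568504) ≈ 4.070443.
lambda ≈ 7*4.070443 = 28.493101.
floor(lambda*100)/100 = 28.49.

28.49


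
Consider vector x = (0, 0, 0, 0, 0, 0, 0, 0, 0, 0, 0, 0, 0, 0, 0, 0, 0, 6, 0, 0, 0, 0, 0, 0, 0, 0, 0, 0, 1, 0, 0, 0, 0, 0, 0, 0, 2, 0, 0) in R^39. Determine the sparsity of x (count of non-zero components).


Non-zero positions: [17, 28, 36].
Sparsity = 3.

3


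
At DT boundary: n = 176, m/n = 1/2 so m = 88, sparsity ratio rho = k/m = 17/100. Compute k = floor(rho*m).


m = 1/2*176 = 88.
rho = 17/100.
rho*m = 17/100*88 = 14.96.
k = floor(14.96) = 14.

14


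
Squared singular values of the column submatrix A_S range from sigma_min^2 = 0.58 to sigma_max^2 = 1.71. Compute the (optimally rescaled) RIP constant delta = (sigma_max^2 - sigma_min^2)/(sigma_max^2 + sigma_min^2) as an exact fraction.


lambda_max - lambda_min = 1.71 - 0.58 = 1.13.
lambda_max + lambda_min = 1.71 + 0.58 = 2.29.
delta = 1.13/2.29 = 113/229.

113/229


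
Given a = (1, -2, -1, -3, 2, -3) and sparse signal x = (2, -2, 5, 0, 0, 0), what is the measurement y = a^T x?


Non-zero terms: ['1*2', '-2*-2', '-1*5']
Products: [2, 4, -5]
y = sum = 1.

1


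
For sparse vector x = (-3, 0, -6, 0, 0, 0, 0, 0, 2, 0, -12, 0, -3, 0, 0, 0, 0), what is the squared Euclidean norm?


Non-zero entries: [(0, -3), (2, -6), (8, 2), (10, -12), (12, -3)]
Squares: [9, 36, 4, 144, 9]
||x||_2^2 = sum = 202.

202


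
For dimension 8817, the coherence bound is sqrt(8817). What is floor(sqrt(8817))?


93^2 = 8649 <= 8817 < 8836 = 94^2, so 93 <= sqrt(8817) < 94.
floor(sqrt(8817)) = 93.

93


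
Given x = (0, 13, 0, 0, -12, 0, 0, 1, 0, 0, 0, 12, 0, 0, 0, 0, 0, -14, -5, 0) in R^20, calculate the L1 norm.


Non-zero entries: [(1, 13), (4, -12), (7, 1), (11, 12), (17, -14), (18, -5)]
Absolute values: [13, 12, 1, 12, 14, 5]
||x||_1 = sum = 57.

57


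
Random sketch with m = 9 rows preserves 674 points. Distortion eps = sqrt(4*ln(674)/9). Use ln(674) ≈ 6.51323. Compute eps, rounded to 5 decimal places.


ln(674) ≈ 6.51323.
4*ln(N)/m ≈ 4*6.51323/9 ≈ 2.89476889.
eps = sqrt(2.89476889) ≈ 1.701402 ≈ 1.70140.

1.70140


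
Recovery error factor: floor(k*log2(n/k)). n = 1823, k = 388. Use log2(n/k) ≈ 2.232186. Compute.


log2(n/k) = log2(1823/388) ≈ 2.232186.
k*log2(n/k) ≈ 388*2.232186 = 866.088168.
floor(866.088168) = 866.

866


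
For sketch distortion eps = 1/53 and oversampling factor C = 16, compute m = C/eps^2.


1/eps = 53.
(1/eps)^2 = 2809.
m = 16*2809 = 44944.

44944


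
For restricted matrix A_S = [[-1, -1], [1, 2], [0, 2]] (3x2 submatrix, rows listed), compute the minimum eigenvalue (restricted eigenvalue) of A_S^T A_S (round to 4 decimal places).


A_S^T A_S = [[2, 3], [3, 9]].
trace = 11.
det = 9.
disc = trace^2 - 4*det = 121 - 4*9 = 85.
sqrt(85) ≈ 9.219544.
lam_min = (11 - sqrt(85))/2 ≈ (11 - 9.219544)/2 = 0.890228 ≈ 0.8902.

0.8902


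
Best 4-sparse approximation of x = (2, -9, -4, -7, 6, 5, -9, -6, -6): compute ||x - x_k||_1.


Sorted |x_i| descending: [9, 9, 7, 6, 6, 6, 5, 4, 2]
Keep top 4: [9, 9, 7, 6]
Tail entries: [6, 6, 5, 4, 2]
L1 error = sum of tail = 23.

23


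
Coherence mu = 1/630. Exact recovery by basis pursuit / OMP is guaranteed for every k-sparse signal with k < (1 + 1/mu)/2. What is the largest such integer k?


1/mu = 630.
1 + 1/mu = 631.
(1 + 1/mu)/2 = 315.5 is not an integer, so k_max = floor(315.5) = 315.

315


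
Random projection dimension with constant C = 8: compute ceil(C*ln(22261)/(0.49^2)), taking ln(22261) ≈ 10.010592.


ln(22261) ≈ 10.010592.
eps^2 = 0.49^2 = 0.2401.
C*ln(N)/eps^2 ≈ 8*10.010592/0.2401 ≈ 333.5474.
m = ceil(333.5474) = 334.

334


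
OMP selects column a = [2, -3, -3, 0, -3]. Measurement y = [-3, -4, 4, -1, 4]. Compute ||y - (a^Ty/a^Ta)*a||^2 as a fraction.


a^T a = 31.
a^T y = -18.
coeff = -18/31 = -18/31.
||r||^2 = 1474/31.

1474/31


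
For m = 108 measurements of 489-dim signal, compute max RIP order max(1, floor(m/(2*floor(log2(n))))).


floor(log2(489)) = 8.
2*8 = 16.
m/(2*floor(log2(n))) = 108/16 ≈ 6.75.
floor = 6.
k = max(1, 6) = 6.

6


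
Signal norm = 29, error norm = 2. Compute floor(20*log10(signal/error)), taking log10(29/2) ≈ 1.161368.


||x||/||e|| = 29/2.
log10(29/2) ≈ 1.161368.
20*log10(||x||/||e||) ≈ 20*1.161368 = 23.22736.
floor(23.22736) = 23.

23


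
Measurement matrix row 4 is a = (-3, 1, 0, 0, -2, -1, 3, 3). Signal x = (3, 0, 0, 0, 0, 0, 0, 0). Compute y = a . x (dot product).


Non-zero terms: ['-3*3']
Products: [-9]
y = sum = -9.

-9


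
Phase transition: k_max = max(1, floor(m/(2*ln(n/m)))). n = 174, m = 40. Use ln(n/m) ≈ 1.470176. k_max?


n/m = 174/40 = 87/20.
ln(n/m) ≈ 1.470176.
2*ln(n/m) ≈ 2.940352.
m/(2*ln(n/m)) ≈ 40/2.940352 ≈ 13.6038.
floor = 13.
k_max = max(1, 13) = 13.

13


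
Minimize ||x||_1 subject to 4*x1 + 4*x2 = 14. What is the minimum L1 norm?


Axis intercepts:
  x1 = 7/2, x2 = 0: L1 = 7/2
  x1 = 0, x2 = 7/2: L1 = 7/2
x* = (7/2, 0)
||x*||_1 = 7/2.

7/2


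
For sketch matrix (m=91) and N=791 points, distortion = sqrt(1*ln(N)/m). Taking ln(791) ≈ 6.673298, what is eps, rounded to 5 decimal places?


ln(791) ≈ 6.673298.
1*ln(N)/m ≈ 1*6.673298/91 ≈ 0.07333295.
eps = sqrt(0.07333295) ≈ 0.2708006 ≈ 0.27080.

0.27080


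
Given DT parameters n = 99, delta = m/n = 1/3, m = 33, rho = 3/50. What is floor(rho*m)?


m = 1/3*99 = 33.
rho = 3/50.
rho*m = 3/50*33 = 1.98.
k = floor(1.98) = 1.

1


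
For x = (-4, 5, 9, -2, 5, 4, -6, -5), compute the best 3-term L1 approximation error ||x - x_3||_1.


Sorted |x_i| descending: [9, 6, 5, 5, 5, 4, 4, 2]
Keep top 3: [9, 6, 5]
Tail entries: [5, 5, 4, 4, 2]
L1 error = sum of tail = 20.

20


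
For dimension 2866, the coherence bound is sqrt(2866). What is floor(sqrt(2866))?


53^2 = 2809 <= 2866 < 2916 = 54^2, so 53 <= sqrt(2866) < 54.
floor(sqrt(2866)) = 53.

53


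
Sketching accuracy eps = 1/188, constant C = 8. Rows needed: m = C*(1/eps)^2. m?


1/eps = 188.
(1/eps)^2 = 35344.
m = 8*35344 = 282752.

282752


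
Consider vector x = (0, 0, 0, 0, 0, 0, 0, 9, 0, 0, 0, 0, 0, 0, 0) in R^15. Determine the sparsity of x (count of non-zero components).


Non-zero positions: [7].
Sparsity = 1.

1


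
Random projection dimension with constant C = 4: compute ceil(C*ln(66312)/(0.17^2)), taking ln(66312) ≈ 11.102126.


ln(66312) ≈ 11.102126.
eps^2 = 0.17^2 = 0.0289.
C*ln(N)/eps^2 ≈ 4*11.102126/0.0289 ≈ 1536.6264.
m = ceil(1536.6264) = 1537.

1537


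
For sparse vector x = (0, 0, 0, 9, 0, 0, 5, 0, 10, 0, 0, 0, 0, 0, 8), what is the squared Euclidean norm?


Non-zero entries: [(3, 9), (6, 5), (8, 10), (14, 8)]
Squares: [81, 25, 100, 64]
||x||_2^2 = sum = 270.

270


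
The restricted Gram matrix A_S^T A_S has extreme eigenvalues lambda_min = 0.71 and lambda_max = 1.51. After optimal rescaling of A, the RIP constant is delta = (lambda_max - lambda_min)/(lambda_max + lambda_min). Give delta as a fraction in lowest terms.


lambda_max - lambda_min = 1.51 - 0.71 = 0.80.
lambda_max + lambda_min = 1.51 + 0.71 = 2.22.
delta = 0.80/2.22 = 80/222 = 40/111.

40/111


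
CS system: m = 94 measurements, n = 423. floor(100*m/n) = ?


100*m/n = 100*94/423 ≈ 22.2222.
floor = 22.

22


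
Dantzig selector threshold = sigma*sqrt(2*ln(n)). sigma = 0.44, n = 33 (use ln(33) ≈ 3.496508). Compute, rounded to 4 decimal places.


ln(33) ≈ 3.496508.
2*ln(n) ≈ 6.993016.
sqrt(2*ln(n)) ≈ sqrt(6.993016) ≈ 2.644431.
threshold ≈ 0.44*2.644431 = 1.16354964 ≈ 1.1635.

1.1635


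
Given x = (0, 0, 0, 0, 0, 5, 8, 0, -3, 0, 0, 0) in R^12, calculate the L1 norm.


Non-zero entries: [(5, 5), (6, 8), (8, -3)]
Absolute values: [5, 8, 3]
||x||_1 = sum = 16.

16


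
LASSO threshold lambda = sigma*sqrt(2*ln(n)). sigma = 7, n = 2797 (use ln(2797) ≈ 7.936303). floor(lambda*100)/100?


ln(2797) ≈ 7.936303.
2*ln(n) ≈ 15.872606.
sqrt(2*ln(n)) ≈ sqrt(15.872606) ≈ 3.984044.
lambda ≈ 7*3.984044 = 27.888308.
floor(lambda*100)/100 = 27.88.

27.88


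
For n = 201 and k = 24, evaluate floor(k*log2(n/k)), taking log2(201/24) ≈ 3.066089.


log2(n/k) = log2(201/24) ≈ 3.066089.
k*log2(n/k) ≈ 24*3.066089 = 73.586136.
floor(73.586136) = 73.

73


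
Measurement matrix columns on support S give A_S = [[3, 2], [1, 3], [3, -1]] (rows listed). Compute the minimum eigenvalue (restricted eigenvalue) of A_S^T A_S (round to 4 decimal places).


A_S^T A_S = [[19, 6], [6, 14]].
trace = 33.
det = 230.
disc = trace^2 - 4*det = 1089 - 4*230 = 169.
sqrt(169) = 13.
lam_min = (33 - 13)/2 = 10 = 10.0000.

10.0000


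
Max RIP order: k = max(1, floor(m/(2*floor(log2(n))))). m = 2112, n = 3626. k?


floor(log2(3626)) = 11.
2*11 = 22.
m/(2*floor(log2(n))) = 2112/22 ≈ 96.0.
floor = 96.
k = max(1, 96) = 96.

96


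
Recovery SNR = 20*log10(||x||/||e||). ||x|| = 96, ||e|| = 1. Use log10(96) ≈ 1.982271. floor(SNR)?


||x||/||e|| = 96/1 = 96.
log10(96) ≈ 1.982271.
20*log10(||x||/||e||) ≈ 20*1.982271 = 39.64542.
floor(39.64542) = 39.

39


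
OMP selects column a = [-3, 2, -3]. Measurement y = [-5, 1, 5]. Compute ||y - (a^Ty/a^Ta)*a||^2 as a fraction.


a^T a = 22.
a^T y = 2.
coeff = 2/22 = 1/11.
||r||^2 = 559/11.

559/11


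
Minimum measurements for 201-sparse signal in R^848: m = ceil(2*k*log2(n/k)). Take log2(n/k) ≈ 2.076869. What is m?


log2(n/k) = log2(848/201) ≈ 2.076869.
2*k*log2(n/k) ≈ 2*201*2.076869 = 834.901338.
m = ceil(834.901338) = 835.

835


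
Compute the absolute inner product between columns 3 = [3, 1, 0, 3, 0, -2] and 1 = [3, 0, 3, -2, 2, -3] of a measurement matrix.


Inner product: 3*3 + 1*0 + 0*3 + 3*-2 + 0*2 + -2*-3
Products: [9, 0, 0, -6, 0, 6]
Sum = 9.
|dot| = 9.

9


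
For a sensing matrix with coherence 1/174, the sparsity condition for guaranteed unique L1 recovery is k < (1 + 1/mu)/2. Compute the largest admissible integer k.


1/mu = 174.
1 + 1/mu = 175.
(1 + 1/mu)/2 = 87.5 is not an integer, so k_max = floor(87.5) = 87.

87


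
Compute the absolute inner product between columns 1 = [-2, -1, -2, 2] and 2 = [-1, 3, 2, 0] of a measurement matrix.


Inner product: -2*-1 + -1*3 + -2*2 + 2*0
Products: [2, -3, -4, 0]
Sum = -5.
|dot| = 5.

5


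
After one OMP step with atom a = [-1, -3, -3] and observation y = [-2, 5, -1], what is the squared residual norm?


a^T a = 19.
a^T y = -10.
coeff = -10/19 = -10/19.
||r||^2 = 470/19.

470/19


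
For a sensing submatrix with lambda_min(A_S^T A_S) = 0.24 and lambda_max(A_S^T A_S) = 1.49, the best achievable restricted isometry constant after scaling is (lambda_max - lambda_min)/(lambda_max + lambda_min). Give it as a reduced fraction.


lambda_max - lambda_min = 1.49 - 0.24 = 1.25.
lambda_max + lambda_min = 1.49 + 0.24 = 1.73.
delta = 1.25/1.73 = 125/173.

125/173


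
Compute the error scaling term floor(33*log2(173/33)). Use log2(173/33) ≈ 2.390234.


log2(n/k) = log2(173/33) ≈ 2.390234.
k*log2(n/k) ≈ 33*2.390234 = 78.877722.
floor(78.877722) = 78.

78


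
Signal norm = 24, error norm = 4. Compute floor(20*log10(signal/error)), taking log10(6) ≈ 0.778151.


||x||/||e|| = 24/4 = 6.
log10(6) ≈ 0.778151.
20*log10(||x||/||e||) ≈ 20*0.778151 = 15.56302.
floor(15.56302) = 15.

15


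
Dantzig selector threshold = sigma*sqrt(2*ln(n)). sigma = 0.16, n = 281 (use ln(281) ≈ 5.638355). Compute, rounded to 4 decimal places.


ln(281) ≈ 5.638355.
2*ln(n) ≈ 11.27671.
sqrt(2*ln(n)) ≈ sqrt(11.27671) ≈ 3.358081.
threshold ≈ 0.16*3.358081 = 0.53729296 ≈ 0.5373.

0.5373


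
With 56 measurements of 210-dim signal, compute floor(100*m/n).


100*m/n = 100*56/210 ≈ 26.6667.
floor = 26.

26


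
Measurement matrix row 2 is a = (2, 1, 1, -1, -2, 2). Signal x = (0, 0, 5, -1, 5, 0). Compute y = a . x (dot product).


Non-zero terms: ['1*5', '-1*-1', '-2*5']
Products: [5, 1, -10]
y = sum = -4.

-4


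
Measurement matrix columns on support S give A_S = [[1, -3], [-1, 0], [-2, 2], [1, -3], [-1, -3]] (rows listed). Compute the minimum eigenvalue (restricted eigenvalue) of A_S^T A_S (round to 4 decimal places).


A_S^T A_S = [[8, -7], [-7, 31]].
trace = 39.
det = 199.
disc = trace^2 - 4*det = 1521 - 4*199 = 725.
sqrt(725) ≈ 26.925824.
lam_min = (39 - sqrt(725))/2 ≈ (39 - 26.925824)/2 = 6.037088 ≈ 6.0371.

6.0371


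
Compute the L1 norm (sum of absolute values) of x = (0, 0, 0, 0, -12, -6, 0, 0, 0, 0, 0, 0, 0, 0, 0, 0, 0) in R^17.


Non-zero entries: [(4, -12), (5, -6)]
Absolute values: [12, 6]
||x||_1 = sum = 18.

18


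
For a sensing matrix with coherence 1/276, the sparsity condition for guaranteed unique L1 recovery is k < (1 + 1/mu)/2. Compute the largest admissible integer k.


1/mu = 276.
1 + 1/mu = 277.
(1 + 1/mu)/2 = 138.5 is not an integer, so k_max = floor(138.5) = 138.

138


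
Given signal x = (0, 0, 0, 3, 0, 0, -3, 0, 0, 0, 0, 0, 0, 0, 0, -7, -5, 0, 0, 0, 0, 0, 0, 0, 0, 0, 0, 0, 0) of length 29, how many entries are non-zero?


Non-zero positions: [3, 6, 15, 16].
Sparsity = 4.

4


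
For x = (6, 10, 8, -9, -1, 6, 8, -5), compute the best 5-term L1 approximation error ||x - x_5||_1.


Sorted |x_i| descending: [10, 9, 8, 8, 6, 6, 5, 1]
Keep top 5: [10, 9, 8, 8, 6]
Tail entries: [6, 5, 1]
L1 error = sum of tail = 12.

12


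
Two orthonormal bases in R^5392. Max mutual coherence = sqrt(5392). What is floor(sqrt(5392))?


73^2 = 5329 <= 5392 < 5476 = 74^2, so 73 <= sqrt(5392) < 74.
floor(sqrt(5392)) = 73.

73


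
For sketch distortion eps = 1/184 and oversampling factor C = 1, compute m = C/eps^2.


1/eps = 184.
(1/eps)^2 = 33856.
m = 1*33856 = 33856.

33856


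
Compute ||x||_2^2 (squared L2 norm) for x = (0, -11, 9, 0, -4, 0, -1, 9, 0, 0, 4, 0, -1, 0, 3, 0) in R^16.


Non-zero entries: [(1, -11), (2, 9), (4, -4), (6, -1), (7, 9), (10, 4), (12, -1), (14, 3)]
Squares: [121, 81, 16, 1, 81, 16, 1, 9]
||x||_2^2 = sum = 326.

326


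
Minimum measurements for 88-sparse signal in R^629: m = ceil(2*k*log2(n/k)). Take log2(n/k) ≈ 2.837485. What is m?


log2(n/k) = log2(629/88) ≈ 2.837485.
2*k*log2(n/k) ≈ 2*88*2.837485 = 499.39736.
m = ceil(499.39736) = 500.

500


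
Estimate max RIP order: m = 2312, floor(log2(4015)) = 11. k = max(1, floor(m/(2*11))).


floor(log2(4015)) = 11.
2*11 = 22.
m/(2*floor(log2(n))) = 2312/22 ≈ 105.0909.
floor = 105.
k = max(1, 105) = 105.

105


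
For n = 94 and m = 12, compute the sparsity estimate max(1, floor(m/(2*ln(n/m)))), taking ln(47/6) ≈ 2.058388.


n/m = 94/12 = 47/6.
ln(n/m) ≈ 2.058388.
2*ln(n/m) ≈ 4.116776.
m/(2*ln(n/m)) ≈ 12/4.116776 ≈ 2.9149.
floor = 2.
k_max = max(1, 2) = 2.

2


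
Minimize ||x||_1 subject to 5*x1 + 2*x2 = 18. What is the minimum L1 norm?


Axis intercepts:
  x1 = 18/5, x2 = 0: L1 = 18/5
  x1 = 0, x2 = 9: L1 = 9
x* = (18/5, 0)
||x*||_1 = 18/5.

18/5


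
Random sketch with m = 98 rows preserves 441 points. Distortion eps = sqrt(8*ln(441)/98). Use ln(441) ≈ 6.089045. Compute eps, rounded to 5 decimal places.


ln(441) ≈ 6.089045.
8*ln(N)/m ≈ 8*6.089045/98 ≈ 0.4970649.
eps = sqrt(0.4970649) ≈ 0.7050283 ≈ 0.70503.

0.70503


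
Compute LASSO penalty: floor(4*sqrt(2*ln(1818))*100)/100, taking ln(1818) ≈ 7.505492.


ln(1818) ≈ 7.505492.
2*ln(n) ≈ 15.010984.
sqrt(2*ln(n)) ≈ sqrt(15.010984) ≈ 3.874401.
lambda ≈ 4*3.874401 = 15.497604.
floor(lambda*100)/100 = 15.49.

15.49


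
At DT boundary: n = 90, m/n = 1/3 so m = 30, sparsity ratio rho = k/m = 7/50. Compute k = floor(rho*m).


m = 1/3*90 = 30.
rho = 7/50.
rho*m = 7/50*30 = 4.2.
k = floor(4.2) = 4.

4


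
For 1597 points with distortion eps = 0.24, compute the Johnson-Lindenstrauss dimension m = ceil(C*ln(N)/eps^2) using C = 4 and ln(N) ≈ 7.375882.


ln(1597) ≈ 7.375882.
eps^2 = 0.24^2 = 0.0576.
C*ln(N)/eps^2 ≈ 4*7.375882/0.0576 ≈ 512.214.
m = ceil(512.214) = 513.

513


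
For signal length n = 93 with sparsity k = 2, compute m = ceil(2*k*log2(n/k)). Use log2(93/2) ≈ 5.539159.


log2(n/k) = log2(93/2) ≈ 5.539159.
2*k*log2(n/k) ≈ 2*2*5.539159 = 22.156636.
m = ceil(22.156636) = 23.

23


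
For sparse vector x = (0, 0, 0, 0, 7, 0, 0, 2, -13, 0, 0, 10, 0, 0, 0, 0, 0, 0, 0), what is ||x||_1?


Non-zero entries: [(4, 7), (7, 2), (8, -13), (11, 10)]
Absolute values: [7, 2, 13, 10]
||x||_1 = sum = 32.

32


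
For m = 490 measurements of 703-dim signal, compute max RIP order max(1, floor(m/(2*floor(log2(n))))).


floor(log2(703)) = 9.
2*9 = 18.
m/(2*floor(log2(n))) = 490/18 ≈ 27.2222.
floor = 27.
k = max(1, 27) = 27.

27


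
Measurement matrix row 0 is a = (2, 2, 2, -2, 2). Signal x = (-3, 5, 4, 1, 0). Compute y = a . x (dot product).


Non-zero terms: ['2*-3', '2*5', '2*4', '-2*1']
Products: [-6, 10, 8, -2]
y = sum = 10.

10


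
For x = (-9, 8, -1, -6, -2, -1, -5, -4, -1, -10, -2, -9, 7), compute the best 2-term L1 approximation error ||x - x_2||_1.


Sorted |x_i| descending: [10, 9, 9, 8, 7, 6, 5, 4, 2, 2, 1, 1, 1]
Keep top 2: [10, 9]
Tail entries: [9, 8, 7, 6, 5, 4, 2, 2, 1, 1, 1]
L1 error = sum of tail = 46.

46


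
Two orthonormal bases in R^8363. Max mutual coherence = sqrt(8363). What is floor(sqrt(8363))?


91^2 = 8281 <= 8363 < 8464 = 92^2, so 91 <= sqrt(8363) < 92.
floor(sqrt(8363)) = 91.

91


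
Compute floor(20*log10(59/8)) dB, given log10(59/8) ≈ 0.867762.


||x||/||e|| = 59/8.
log10(59/8) ≈ 0.867762.
20*log10(||x||/||e||) ≈ 20*0.867762 = 17.35524.
floor(17.35524) = 17.

17


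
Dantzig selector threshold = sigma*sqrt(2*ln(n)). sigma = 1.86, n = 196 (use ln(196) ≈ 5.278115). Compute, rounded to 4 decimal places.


ln(196) ≈ 5.278115.
2*ln(n) ≈ 10.55623.
sqrt(2*ln(n)) ≈ sqrt(10.55623) ≈ 3.249035.
threshold ≈ 1.86*3.249035 = 6.0432051 ≈ 6.0432.

6.0432


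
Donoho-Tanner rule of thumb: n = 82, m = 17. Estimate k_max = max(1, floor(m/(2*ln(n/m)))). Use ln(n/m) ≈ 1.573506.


n/m = 82/17.
ln(n/m) ≈ 1.573506.
2*ln(n/m) ≈ 3.147012.
m/(2*ln(n/m)) ≈ 17/3.147012 ≈ 5.4019.
floor = 5.
k_max = max(1, 5) = 5.

5


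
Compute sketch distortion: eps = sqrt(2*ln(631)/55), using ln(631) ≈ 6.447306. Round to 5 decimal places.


ln(631) ≈ 6.447306.
2*ln(N)/m ≈ 2*6.447306/55 ≈ 0.23444749.
eps = sqrt(0.23444749) ≈ 0.4841978 ≈ 0.48420.

0.48420


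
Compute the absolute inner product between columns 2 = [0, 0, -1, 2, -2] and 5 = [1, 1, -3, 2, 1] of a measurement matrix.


Inner product: 0*1 + 0*1 + -1*-3 + 2*2 + -2*1
Products: [0, 0, 3, 4, -2]
Sum = 5.
|dot| = 5.

5


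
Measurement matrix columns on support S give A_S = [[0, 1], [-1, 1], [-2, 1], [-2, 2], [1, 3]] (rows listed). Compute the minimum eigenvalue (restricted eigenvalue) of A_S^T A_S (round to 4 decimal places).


A_S^T A_S = [[10, -4], [-4, 16]].
trace = 26.
det = 144.
disc = trace^2 - 4*det = 676 - 4*144 = 100.
sqrt(100) = 10.
lam_min = (26 - 10)/2 = 8 = 8.0000.

8.0000


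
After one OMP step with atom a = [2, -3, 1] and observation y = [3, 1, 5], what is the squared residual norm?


a^T a = 14.
a^T y = 8.
coeff = 8/14 = 4/7.
||r||^2 = 213/7.

213/7


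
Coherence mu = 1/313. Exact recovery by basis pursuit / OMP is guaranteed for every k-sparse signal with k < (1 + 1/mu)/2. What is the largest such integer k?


1/mu = 313.
1 + 1/mu = 314.
(1 + 1/mu)/2 = 157 is an integer and the inequality is strict, so k_max = 157 - 1 = 156.

156


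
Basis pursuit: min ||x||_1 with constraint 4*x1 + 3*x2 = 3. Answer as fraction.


Axis intercepts:
  x1 = 3/4, x2 = 0: L1 = 3/4
  x1 = 0, x2 = 1: L1 = 1
x* = (3/4, 0)
||x*||_1 = 3/4.

3/4


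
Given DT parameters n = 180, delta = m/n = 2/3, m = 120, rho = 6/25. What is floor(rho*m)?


m = 2/3*180 = 120.
rho = 6/25.
rho*m = 6/25*120 = 28.8.
k = floor(28.8) = 28.

28


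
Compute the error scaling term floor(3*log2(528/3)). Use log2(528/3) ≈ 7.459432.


log2(n/k) = log2(528/3) ≈ 7.459432.
k*log2(n/k) ≈ 3*7.459432 = 22.378296.
floor(22.378296) = 22.

22


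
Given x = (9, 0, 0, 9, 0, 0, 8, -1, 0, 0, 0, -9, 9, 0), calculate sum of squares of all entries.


Non-zero entries: [(0, 9), (3, 9), (6, 8), (7, -1), (11, -9), (12, 9)]
Squares: [81, 81, 64, 1, 81, 81]
||x||_2^2 = sum = 389.

389


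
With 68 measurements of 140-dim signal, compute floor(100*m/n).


100*m/n = 100*68/140 ≈ 48.5714.
floor = 48.

48


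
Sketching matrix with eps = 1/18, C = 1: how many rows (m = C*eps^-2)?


1/eps = 18.
(1/eps)^2 = 324.
m = 1*324 = 324.

324


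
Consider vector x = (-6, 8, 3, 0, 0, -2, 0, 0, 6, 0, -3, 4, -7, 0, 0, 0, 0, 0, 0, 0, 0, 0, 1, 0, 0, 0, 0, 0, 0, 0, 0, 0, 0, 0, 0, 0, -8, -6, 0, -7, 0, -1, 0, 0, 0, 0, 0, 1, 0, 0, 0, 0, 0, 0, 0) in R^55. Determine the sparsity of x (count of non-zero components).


Non-zero positions: [0, 1, 2, 5, 8, 10, 11, 12, 22, 36, 37, 39, 41, 47].
Sparsity = 14.

14


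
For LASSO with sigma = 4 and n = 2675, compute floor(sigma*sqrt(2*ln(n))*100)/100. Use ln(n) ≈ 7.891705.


ln(2675) ≈ 7.891705.
2*ln(n) ≈ 15.78341.
sqrt(2*ln(n)) ≈ sqrt(15.78341) ≈ 3.972834.
lambda ≈ 4*3.972834 = 15.891336.
floor(lambda*100)/100 = 15.89.

15.89


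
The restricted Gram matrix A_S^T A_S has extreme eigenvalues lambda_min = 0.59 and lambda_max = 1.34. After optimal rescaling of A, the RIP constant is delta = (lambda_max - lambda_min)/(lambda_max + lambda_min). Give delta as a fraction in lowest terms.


lambda_max - lambda_min = 1.34 - 0.59 = 0.75.
lambda_max + lambda_min = 1.34 + 0.59 = 1.93.
delta = 0.75/1.93 = 75/193.

75/193


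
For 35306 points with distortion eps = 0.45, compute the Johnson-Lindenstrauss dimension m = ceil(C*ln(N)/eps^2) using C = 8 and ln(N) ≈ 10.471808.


ln(35306) ≈ 10.471808.
eps^2 = 0.45^2 = 0.2025.
C*ln(N)/eps^2 ≈ 8*10.471808/0.2025 ≈ 413.7011.
m = ceil(413.7011) = 414.

414


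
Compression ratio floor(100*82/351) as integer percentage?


100*m/n = 100*82/351 ≈ 23.3618.
floor = 23.

23


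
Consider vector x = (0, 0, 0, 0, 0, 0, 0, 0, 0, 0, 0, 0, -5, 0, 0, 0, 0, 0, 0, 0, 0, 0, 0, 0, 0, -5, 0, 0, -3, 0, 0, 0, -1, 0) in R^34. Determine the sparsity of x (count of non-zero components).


Non-zero positions: [12, 25, 28, 32].
Sparsity = 4.

4


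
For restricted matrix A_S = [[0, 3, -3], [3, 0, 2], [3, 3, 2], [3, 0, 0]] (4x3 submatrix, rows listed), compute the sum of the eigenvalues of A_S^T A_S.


Sum of eigenvalues of A_S^T A_S = trace(A_S^T A_S) = sum of squared column norms of A_S.
A_S^T A_S diagonal: [27, 18, 17].
trace = 27 + 18 + 17 = 62.

62


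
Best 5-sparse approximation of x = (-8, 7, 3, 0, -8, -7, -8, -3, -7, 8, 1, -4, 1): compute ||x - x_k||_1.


Sorted |x_i| descending: [8, 8, 8, 8, 7, 7, 7, 4, 3, 3, 1, 1, 0]
Keep top 5: [8, 8, 8, 8, 7]
Tail entries: [7, 7, 4, 3, 3, 1, 1, 0]
L1 error = sum of tail = 26.

26


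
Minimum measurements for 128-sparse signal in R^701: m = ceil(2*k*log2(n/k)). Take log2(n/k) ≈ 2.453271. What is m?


log2(n/k) = log2(701/128) ≈ 2.453271.
2*k*log2(n/k) ≈ 2*128*2.453271 = 628.037376.
m = ceil(628.037376) = 629.

629


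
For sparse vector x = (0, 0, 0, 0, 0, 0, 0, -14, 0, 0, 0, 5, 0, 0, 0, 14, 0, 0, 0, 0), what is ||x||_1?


Non-zero entries: [(7, -14), (11, 5), (15, 14)]
Absolute values: [14, 5, 14]
||x||_1 = sum = 33.

33


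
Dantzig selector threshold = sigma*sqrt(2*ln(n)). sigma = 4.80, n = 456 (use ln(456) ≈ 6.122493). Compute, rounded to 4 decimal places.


ln(456) ≈ 6.122493.
2*ln(n) ≈ 12.244986.
sqrt(2*ln(n)) ≈ sqrt(12.244986) ≈ 3.499284.
threshold ≈ 4.80*3.499284 = 16.7965632 ≈ 16.7966.

16.7966


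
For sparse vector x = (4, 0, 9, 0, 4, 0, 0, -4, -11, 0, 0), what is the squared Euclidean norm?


Non-zero entries: [(0, 4), (2, 9), (4, 4), (7, -4), (8, -11)]
Squares: [16, 81, 16, 16, 121]
||x||_2^2 = sum = 250.

250


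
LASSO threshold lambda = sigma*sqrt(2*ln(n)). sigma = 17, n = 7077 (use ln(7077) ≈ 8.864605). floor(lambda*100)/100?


ln(7077) ≈ 8.864605.
2*ln(n) ≈ 17.72921.
sqrt(2*ln(n)) ≈ sqrt(17.72921) ≈ 4.210607.
lambda ≈ 17*4.210607 = 71.580319.
floor(lambda*100)/100 = 71.58.

71.58


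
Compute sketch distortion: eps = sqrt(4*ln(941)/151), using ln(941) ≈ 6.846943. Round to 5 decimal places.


ln(941) ≈ 6.846943.
4*ln(N)/m ≈ 4*6.846943/151 ≈ 0.18137597.
eps = sqrt(0.18137597) ≈ 0.4258826 ≈ 0.42588.

0.42588


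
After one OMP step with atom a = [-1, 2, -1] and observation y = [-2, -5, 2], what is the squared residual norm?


a^T a = 6.
a^T y = -10.
coeff = -10/6 = -5/3.
||r||^2 = 49/3.

49/3


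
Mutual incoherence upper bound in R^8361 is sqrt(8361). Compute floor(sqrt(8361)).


91^2 = 8281 <= 8361 < 8464 = 92^2, so 91 <= sqrt(8361) < 92.
floor(sqrt(8361)) = 91.

91


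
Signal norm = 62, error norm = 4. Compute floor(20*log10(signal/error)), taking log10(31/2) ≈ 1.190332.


||x||/||e|| = 62/4 = 31/2.
log10(31/2) ≈ 1.190332.
20*log10(||x||/||e||) ≈ 20*1.190332 = 23.80664.
floor(23.80664) = 23.

23


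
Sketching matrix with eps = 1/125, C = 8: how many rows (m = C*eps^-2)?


1/eps = 125.
(1/eps)^2 = 15625.
m = 8*15625 = 125000.

125000


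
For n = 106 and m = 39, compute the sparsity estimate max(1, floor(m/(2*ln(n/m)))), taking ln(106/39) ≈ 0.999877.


n/m = 106/39.
ln(n/m) ≈ 0.999877.
2*ln(n/m) ≈ 1.999754.
m/(2*ln(n/m)) ≈ 39/1.999754 ≈ 19.5024.
floor = 19.
k_max = max(1, 19) = 19.

19


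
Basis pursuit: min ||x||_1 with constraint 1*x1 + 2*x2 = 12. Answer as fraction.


Axis intercepts:
  x1 = 12, x2 = 0: L1 = 12
  x1 = 0, x2 = 6: L1 = 6
x* = (0, 6)
||x*||_1 = 6.

6


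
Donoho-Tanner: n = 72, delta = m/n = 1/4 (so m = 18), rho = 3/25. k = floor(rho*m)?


m = 1/4*72 = 18.
rho = 3/25.
rho*m = 3/25*18 = 2.16.
k = floor(2.16) = 2.

2


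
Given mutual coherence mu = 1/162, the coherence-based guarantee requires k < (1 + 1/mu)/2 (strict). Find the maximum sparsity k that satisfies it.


1/mu = 162.
1 + 1/mu = 163.
(1 + 1/mu)/2 = 81.5 is not an integer, so k_max = floor(81.5) = 81.

81


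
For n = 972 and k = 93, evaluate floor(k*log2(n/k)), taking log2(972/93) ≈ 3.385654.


log2(n/k) = log2(972/93) ≈ 3.385654.
k*log2(n/k) ≈ 93*3.385654 = 314.865822.
floor(314.865822) = 314.

314


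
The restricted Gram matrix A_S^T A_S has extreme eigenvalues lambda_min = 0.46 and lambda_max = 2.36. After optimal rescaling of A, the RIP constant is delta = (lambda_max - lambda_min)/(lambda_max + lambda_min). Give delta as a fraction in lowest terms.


lambda_max - lambda_min = 2.36 - 0.46 = 1.90.
lambda_max + lambda_min = 2.36 + 0.46 = 2.82.
delta = 1.90/2.82 = 190/282 = 95/141.

95/141


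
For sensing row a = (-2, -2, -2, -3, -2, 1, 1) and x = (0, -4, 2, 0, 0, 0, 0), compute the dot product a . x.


Non-zero terms: ['-2*-4', '-2*2']
Products: [8, -4]
y = sum = 4.

4


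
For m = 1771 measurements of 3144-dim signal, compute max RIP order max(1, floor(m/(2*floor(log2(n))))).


floor(log2(3144)) = 11.
2*11 = 22.
m/(2*floor(log2(n))) = 1771/22 ≈ 80.5.
floor = 80.
k = max(1, 80) = 80.

80


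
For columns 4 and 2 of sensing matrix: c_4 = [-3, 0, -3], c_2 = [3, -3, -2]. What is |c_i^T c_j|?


Inner product: -3*3 + 0*-3 + -3*-2
Products: [-9, 0, 6]
Sum = -3.
|dot| = 3.

3


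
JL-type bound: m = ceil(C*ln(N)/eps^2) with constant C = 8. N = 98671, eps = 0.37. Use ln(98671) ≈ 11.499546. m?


ln(98671) ≈ 11.499546.
eps^2 = 0.37^2 = 0.1369.
C*ln(N)/eps^2 ≈ 8*11.499546/0.1369 ≈ 671.9968.
m = ceil(671.9968) = 672.

672


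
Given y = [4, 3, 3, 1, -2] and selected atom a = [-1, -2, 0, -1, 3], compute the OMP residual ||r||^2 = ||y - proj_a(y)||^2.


a^T a = 15.
a^T y = -17.
coeff = -17/15 = -17/15.
||r||^2 = 296/15.

296/15


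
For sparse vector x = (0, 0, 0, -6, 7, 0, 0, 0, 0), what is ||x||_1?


Non-zero entries: [(3, -6), (4, 7)]
Absolute values: [6, 7]
||x||_1 = sum = 13.

13


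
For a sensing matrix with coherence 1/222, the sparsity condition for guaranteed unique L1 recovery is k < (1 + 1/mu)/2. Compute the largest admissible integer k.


1/mu = 222.
1 + 1/mu = 223.
(1 + 1/mu)/2 = 111.5 is not an integer, so k_max = floor(111.5) = 111.

111


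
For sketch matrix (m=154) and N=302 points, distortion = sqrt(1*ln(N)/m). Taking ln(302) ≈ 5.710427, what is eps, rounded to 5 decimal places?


ln(302) ≈ 5.710427.
1*ln(N)/m ≈ 1*5.710427/154 ≈ 0.03708069.
eps = sqrt(0.03708069) ≈ 0.1925635 ≈ 0.19256.

0.19256


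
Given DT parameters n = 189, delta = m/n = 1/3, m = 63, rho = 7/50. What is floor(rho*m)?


m = 1/3*189 = 63.
rho = 7/50.
rho*m = 7/50*63 = 8.82.
k = floor(8.82) = 8.

8


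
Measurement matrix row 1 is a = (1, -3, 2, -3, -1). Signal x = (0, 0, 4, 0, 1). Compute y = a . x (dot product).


Non-zero terms: ['2*4', '-1*1']
Products: [8, -1]
y = sum = 7.

7


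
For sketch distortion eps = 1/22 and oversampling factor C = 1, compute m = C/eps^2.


1/eps = 22.
(1/eps)^2 = 484.
m = 1*484 = 484.

484


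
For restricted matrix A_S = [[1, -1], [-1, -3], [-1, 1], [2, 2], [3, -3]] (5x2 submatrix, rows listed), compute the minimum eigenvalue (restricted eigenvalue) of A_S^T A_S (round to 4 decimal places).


A_S^T A_S = [[16, -4], [-4, 24]].
trace = 40.
det = 368.
disc = trace^2 - 4*det = 1600 - 4*368 = 128.
sqrt(128) ≈ 11.313708.
lam_min = (40 - sqrt(128))/2 ≈ (40 - 11.313708)/2 = 14.343146 ≈ 14.3431.

14.3431


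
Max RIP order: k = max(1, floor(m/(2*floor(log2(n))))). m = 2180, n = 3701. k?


floor(log2(3701)) = 11.
2*11 = 22.
m/(2*floor(log2(n))) = 2180/22 ≈ 99.0909.
floor = 99.
k = max(1, 99) = 99.

99


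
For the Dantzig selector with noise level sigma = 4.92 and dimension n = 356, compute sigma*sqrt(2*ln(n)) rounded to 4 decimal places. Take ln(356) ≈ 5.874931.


ln(356) ≈ 5.874931.
2*ln(n) ≈ 11.749862.
sqrt(2*ln(n)) ≈ sqrt(11.749862) ≈ 3.427807.
threshold ≈ 4.92*3.427807 = 16.86481044 ≈ 16.8648.

16.8648


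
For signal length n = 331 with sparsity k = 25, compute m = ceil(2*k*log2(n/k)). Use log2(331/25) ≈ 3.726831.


log2(n/k) = log2(331/25) ≈ 3.726831.
2*k*log2(n/k) ≈ 2*25*3.726831 = 186.34155.
m = ceil(186.34155) = 187.

187


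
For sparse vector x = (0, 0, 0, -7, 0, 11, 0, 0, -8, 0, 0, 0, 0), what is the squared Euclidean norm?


Non-zero entries: [(3, -7), (5, 11), (8, -8)]
Squares: [49, 121, 64]
||x||_2^2 = sum = 234.

234


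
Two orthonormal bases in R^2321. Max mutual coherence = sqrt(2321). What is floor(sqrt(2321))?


48^2 = 2304 <= 2321 < 2401 = 49^2, so 48 <= sqrt(2321) < 49.
floor(sqrt(2321)) = 48.

48


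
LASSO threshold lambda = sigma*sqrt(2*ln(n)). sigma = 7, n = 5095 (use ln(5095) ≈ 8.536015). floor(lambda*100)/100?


ln(5095) ≈ 8.536015.
2*ln(n) ≈ 17.07203.
sqrt(2*ln(n)) ≈ sqrt(17.07203) ≈ 4.131831.
lambda ≈ 7*4.131831 = 28.922817.
floor(lambda*100)/100 = 28.92.

28.92


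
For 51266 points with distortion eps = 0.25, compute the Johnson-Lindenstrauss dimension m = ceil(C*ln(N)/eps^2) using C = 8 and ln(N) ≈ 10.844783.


ln(51266) ≈ 10.844783.
eps^2 = 0.25^2 = 0.0625.
C*ln(N)/eps^2 ≈ 8*10.844783/0.0625 ≈ 1388.1322.
m = ceil(1388.1322) = 1389.

1389


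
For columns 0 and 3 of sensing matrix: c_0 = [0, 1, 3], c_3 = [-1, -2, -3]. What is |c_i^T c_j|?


Inner product: 0*-1 + 1*-2 + 3*-3
Products: [0, -2, -9]
Sum = -11.
|dot| = 11.

11


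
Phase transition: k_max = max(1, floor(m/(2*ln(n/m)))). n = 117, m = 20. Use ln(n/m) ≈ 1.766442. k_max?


n/m = 117/20.
ln(n/m) ≈ 1.766442.
2*ln(n/m) ≈ 3.532884.
m/(2*ln(n/m)) ≈ 20/3.532884 ≈ 5.6611.
floor = 5.
k_max = max(1, 5) = 5.

5


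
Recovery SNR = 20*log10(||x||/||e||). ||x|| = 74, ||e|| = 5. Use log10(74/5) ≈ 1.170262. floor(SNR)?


||x||/||e|| = 74/5.
log10(74/5) ≈ 1.170262.
20*log10(||x||/||e||) ≈ 20*1.170262 = 23.40524.
floor(23.40524) = 23.

23


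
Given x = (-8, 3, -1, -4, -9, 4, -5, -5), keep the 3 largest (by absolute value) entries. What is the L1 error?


Sorted |x_i| descending: [9, 8, 5, 5, 4, 4, 3, 1]
Keep top 3: [9, 8, 5]
Tail entries: [5, 4, 4, 3, 1]
L1 error = sum of tail = 17.

17


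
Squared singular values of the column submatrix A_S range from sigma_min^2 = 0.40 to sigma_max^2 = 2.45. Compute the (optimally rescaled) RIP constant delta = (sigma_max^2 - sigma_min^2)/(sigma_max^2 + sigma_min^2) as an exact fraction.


lambda_max - lambda_min = 2.45 - 0.40 = 2.05.
lambda_max + lambda_min = 2.45 + 0.40 = 2.85.
delta = 2.05/2.85 = 205/285 = 41/57.

41/57
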